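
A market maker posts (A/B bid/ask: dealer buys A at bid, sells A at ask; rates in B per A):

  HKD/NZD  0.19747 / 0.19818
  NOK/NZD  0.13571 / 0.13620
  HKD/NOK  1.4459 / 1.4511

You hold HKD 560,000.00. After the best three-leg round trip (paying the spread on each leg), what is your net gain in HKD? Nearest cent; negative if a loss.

Net result: HKD -481.17 (no profitable arbitrage after spreads)

Best loop HKD → NZD → NOK → HKD:
HKD 560,000.00 × 0.19747 (sell HKD at bid) = NZD 110,583.20
NZD 110,583.20 ÷ 0.13620 (buy NOK at ask) = NOK 811,917.77
NOK 811,917.77 ÷ 1.4511 (buy HKD at ask) = HKD 559,518.83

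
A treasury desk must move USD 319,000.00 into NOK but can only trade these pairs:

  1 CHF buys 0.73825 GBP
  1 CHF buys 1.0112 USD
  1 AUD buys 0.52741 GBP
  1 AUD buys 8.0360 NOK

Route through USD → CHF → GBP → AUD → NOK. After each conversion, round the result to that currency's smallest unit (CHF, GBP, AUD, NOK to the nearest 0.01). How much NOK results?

NOK 3,548,531.25

USD 319,000.00 ÷ 1.0112 = CHF 315,466.77
CHF 315,466.77 × 0.73825 = GBP 232,893.34
GBP 232,893.34 ÷ 0.52741 = AUD 441,579.30
AUD 441,579.30 × 8.0360 = NOK 3,548,531.25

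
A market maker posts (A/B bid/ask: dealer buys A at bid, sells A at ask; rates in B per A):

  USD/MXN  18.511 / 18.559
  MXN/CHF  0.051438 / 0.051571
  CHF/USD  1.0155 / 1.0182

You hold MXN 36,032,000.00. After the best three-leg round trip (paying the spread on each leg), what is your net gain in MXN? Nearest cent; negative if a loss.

Best loop MXN → USD → CHF → MXN:
MXN 36,032,000.00 ÷ 18.559 (buy USD at ask) = USD 1,941,483.92
USD 1,941,483.92 ÷ 1.0182 (buy CHF at ask) = CHF 1,906,780.51
CHF 1,906,780.51 ÷ 0.051571 (buy MXN at ask) = MXN 36,973,890.58

Net profit: MXN 941,890.58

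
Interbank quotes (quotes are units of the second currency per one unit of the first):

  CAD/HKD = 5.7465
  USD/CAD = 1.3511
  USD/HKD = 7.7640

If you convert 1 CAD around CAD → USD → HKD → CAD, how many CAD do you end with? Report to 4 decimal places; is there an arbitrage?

Around CAD → USD → HKD → CAD: 1 ÷ 1.3511 × 7.7640 ÷ 5.7465 = 0.999988
Product ≈ 1 (deviation 0.001%, within rounding noise).

1.0000 (no arbitrage)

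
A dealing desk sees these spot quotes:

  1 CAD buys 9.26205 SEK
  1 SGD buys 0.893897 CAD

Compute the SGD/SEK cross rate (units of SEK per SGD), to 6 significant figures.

1 SGD × 0.893897 = 0.893897 CAD
0.893897 CAD × 9.26205 = 8.27932 SEK

SGD/SEK = 8.27932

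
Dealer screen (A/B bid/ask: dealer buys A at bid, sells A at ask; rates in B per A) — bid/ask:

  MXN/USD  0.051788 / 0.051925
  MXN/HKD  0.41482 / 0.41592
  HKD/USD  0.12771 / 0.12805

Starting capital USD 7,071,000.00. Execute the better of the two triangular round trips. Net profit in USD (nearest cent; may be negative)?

Best loop USD → MXN → HKD → USD:
USD 7,071,000.00 ÷ 0.051925 (buy MXN at ask) = MXN 136,177,178.62
MXN 136,177,178.62 × 0.41482 (sell MXN at bid) = HKD 56,489,017.24
HKD 56,489,017.24 × 0.12771 (sell HKD at bid) = USD 7,214,212.39

Net profit: USD 143,212.39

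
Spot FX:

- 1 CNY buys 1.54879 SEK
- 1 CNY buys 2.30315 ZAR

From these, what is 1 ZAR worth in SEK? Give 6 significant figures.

1 ZAR ÷ 2.30315 = 0.434188 CNY
0.434188 CNY × 1.54879 = 0.672466 SEK

ZAR/SEK = 0.672466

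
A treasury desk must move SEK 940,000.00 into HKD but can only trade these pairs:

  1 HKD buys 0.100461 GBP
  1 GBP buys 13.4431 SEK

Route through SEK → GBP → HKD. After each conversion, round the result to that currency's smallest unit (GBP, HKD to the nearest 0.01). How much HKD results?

HKD 696,034.78

SEK 940,000.00 ÷ 13.4431 = GBP 69,924.35
GBP 69,924.35 ÷ 0.100461 = HKD 696,034.78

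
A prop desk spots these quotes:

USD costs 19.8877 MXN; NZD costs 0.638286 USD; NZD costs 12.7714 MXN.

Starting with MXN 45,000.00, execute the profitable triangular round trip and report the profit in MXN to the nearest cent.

Profit: MXN 274.24

Profitable loop is MXN → USD → NZD → MXN:
MXN 45,000.00 ÷ 19.8877 = USD 2,262.71
USD 2,262.71 ÷ 0.638286 = NZD 3,544.97
NZD 3,544.97 × 12.7714 = MXN 45,274.24
Profit = MXN 45,274.24 − MXN 45,000.00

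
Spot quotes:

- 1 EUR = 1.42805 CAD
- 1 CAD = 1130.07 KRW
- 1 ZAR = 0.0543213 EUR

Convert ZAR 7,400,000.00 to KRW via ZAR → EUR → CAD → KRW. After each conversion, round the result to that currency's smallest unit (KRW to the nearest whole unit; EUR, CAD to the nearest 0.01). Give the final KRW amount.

KRW 648,710,061

ZAR 7,400,000.00 × 0.0543213 = EUR 401,977.62
EUR 401,977.62 × 1.42805 = CAD 574,044.14
CAD 574,044.14 × 1130.07 = KRW 648,710,061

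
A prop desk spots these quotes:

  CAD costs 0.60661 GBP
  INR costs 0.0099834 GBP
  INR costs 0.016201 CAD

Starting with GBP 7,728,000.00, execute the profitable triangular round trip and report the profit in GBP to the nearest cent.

Profitable loop is GBP → CAD → INR → GBP:
GBP 7,728,000.00 ÷ 0.60661 = CAD 12,739,651.51
CAD 12,739,651.51 ÷ 0.016201 = INR 786,349,701.00
INR 786,349,701.00 × 0.0099834 = GBP 7,850,443.60
Profit = GBP 7,850,443.60 − GBP 7,728,000.00

Profit: GBP 122,443.60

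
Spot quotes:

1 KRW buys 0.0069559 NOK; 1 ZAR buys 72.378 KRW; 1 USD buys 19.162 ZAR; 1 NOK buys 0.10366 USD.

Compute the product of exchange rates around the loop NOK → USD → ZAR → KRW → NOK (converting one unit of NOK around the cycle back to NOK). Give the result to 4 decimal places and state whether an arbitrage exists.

1.0000 (no arbitrage)

Around NOK → USD → ZAR → KRW → NOK: 1 × 0.10366 × 19.162 × 72.378 × 0.0069559 = 1.000028
Product ≈ 1 (deviation 0.003%, within rounding noise).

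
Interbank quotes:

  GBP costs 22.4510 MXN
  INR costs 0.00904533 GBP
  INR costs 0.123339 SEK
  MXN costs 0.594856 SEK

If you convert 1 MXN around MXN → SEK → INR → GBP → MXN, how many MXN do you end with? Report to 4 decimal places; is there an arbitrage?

0.9794 (arbitrage exists)

Around MXN → SEK → INR → GBP → MXN: 1 × 0.594856 ÷ 0.123339 × 0.00904533 × 22.4510 = 0.979426
Product < 1; profitable direction is MXN → GBP → INR → SEK → MXN.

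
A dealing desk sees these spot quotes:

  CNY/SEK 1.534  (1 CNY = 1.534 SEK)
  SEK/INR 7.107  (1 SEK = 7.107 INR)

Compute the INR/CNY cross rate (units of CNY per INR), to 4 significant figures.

1 INR ÷ 7.107 = 0.140706 SEK
0.140706 SEK ÷ 1.534 = 0.0917251 CNY

INR/CNY = 0.09173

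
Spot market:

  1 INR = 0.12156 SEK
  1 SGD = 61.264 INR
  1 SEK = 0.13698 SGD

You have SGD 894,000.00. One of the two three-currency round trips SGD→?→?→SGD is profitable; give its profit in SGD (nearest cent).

Profitable loop is SGD → INR → SEK → SGD:
SGD 894,000.00 × 61.264 = INR 54,770,016.00
INR 54,770,016.00 × 0.12156 = SEK 6,657,843.14
SEK 6,657,843.14 × 0.13698 = SGD 911,991.35
Profit = SGD 911,991.35 − SGD 894,000.00

Profit: SGD 17,991.35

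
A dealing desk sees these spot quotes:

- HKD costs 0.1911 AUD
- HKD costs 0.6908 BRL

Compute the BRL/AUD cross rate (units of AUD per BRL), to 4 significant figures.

1 BRL ÷ 0.6908 = 1.4476 HKD
1.4476 HKD × 0.1911 = 0.276636 AUD

BRL/AUD = 0.2766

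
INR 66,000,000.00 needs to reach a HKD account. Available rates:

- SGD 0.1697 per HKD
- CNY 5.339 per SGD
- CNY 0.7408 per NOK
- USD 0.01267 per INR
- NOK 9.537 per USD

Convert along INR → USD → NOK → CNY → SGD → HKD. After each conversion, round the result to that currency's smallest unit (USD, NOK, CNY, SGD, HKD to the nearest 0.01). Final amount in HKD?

HKD 6,520,659.81

INR 66,000,000.00 × 0.01267 = USD 836,220.00
USD 836,220.00 × 9.537 = NOK 7,975,030.14
NOK 7,975,030.14 × 0.7408 = CNY 5,907,902.33
CNY 5,907,902.33 ÷ 5.339 = SGD 1,106,555.97
SGD 1,106,555.97 ÷ 0.1697 = HKD 6,520,659.81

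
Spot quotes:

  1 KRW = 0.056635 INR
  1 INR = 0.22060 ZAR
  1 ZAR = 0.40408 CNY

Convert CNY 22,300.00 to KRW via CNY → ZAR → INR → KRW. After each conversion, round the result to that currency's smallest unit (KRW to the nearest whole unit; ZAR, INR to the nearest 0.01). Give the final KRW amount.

KRW 4,417,200

CNY 22,300.00 ÷ 0.40408 = ZAR 55,187.09
ZAR 55,187.09 ÷ 0.22060 = INR 250,168.13
INR 250,168.13 ÷ 0.056635 = KRW 4,417,200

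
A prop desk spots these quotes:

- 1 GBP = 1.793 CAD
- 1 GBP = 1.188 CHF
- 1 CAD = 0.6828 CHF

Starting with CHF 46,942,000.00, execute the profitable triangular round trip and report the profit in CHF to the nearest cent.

Profitable loop is CHF → GBP → CAD → CHF:
CHF 46,942,000.00 ÷ 1.188 = GBP 39,513,468.01
GBP 39,513,468.01 × 1.793 = CAD 70,847,648.15
CAD 70,847,648.15 × 0.6828 = CHF 48,374,774.16
Profit = CHF 48,374,774.16 − CHF 46,942,000.00

Profit: CHF 1,432,774.16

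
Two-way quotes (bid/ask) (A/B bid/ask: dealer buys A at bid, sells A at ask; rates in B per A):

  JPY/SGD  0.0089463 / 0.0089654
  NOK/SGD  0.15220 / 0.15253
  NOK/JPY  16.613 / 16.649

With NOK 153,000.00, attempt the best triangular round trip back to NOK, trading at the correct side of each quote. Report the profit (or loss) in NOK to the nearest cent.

Net profit: NOK 3,008.50

Best loop NOK → SGD → JPY → NOK:
NOK 153,000.00 × 0.15220 (sell NOK at bid) = SGD 23,286.60
SGD 23,286.60 ÷ 0.0089654 (buy JPY at ask) = JPY 2,597,386
JPY 2,597,386 ÷ 16.649 (buy NOK at ask) = NOK 156,008.50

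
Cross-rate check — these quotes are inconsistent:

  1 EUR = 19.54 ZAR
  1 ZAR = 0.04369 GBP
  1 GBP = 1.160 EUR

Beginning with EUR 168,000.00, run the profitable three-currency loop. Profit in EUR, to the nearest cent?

Profitable loop is EUR → GBP → ZAR → EUR:
EUR 168,000.00 ÷ 1.160 = GBP 144,827.59
GBP 144,827.59 ÷ 0.04369 = ZAR 3,314,890.96
ZAR 3,314,890.96 ÷ 19.54 = EUR 169,646.42
Profit = EUR 169,646.42 − EUR 168,000.00

Profit: EUR 1,646.42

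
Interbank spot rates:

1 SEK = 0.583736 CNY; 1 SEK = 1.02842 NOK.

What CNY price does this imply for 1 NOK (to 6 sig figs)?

1 NOK ÷ 1.02842 = 0.972365 SEK
0.972365 SEK × 0.583736 = 0.567605 CNY

NOK/CNY = 0.567605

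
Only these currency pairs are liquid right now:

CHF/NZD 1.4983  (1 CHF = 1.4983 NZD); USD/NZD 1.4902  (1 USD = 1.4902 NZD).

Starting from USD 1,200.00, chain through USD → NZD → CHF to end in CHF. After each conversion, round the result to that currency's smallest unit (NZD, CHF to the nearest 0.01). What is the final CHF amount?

USD 1,200.00 × 1.4902 = NZD 1,788.24
NZD 1,788.24 ÷ 1.4983 = CHF 1,193.51

CHF 1,193.51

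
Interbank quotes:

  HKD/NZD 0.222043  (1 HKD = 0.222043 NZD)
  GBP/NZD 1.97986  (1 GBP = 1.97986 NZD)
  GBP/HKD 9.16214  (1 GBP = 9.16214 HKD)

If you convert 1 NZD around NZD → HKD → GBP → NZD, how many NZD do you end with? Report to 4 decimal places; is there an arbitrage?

0.9732 (arbitrage exists)

Around NZD → HKD → GBP → NZD: 1 ÷ 0.222043 ÷ 9.16214 × 1.97986 = 0.973196
Product < 1; profitable direction is NZD → GBP → HKD → NZD.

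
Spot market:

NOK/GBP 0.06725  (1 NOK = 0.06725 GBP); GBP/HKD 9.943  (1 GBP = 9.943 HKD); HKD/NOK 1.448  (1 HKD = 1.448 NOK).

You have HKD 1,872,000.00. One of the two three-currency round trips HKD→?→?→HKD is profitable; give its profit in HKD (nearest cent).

Profit: HKD 61,426.00

Profitable loop is HKD → GBP → NOK → HKD:
HKD 1,872,000.00 ÷ 9.943 = GBP 188,273.16
GBP 188,273.16 ÷ 0.06725 = NOK 2,799,600.85
NOK 2,799,600.85 ÷ 1.448 = HKD 1,933,426.00
Profit = HKD 1,933,426.00 − HKD 1,872,000.00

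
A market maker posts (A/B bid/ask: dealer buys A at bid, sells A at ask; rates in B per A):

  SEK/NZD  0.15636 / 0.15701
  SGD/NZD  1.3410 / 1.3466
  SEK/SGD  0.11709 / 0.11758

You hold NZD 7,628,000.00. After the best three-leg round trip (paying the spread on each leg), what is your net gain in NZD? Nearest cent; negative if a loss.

Best loop NZD → SEK → SGD → NZD:
NZD 7,628,000.00 ÷ 0.15701 (buy SEK at ask) = SEK 48,582,892.81
SEK 48,582,892.81 × 0.11709 (sell SEK at bid) = SGD 5,688,570.92
SGD 5,688,570.92 × 1.3410 (sell SGD at bid) = NZD 7,628,373.60

Net profit: NZD 373.60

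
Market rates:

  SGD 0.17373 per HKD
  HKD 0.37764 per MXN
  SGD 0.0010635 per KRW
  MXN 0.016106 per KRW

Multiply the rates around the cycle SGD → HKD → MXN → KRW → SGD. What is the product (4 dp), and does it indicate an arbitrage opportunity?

1.0065 (arbitrage exists)

Around SGD → HKD → MXN → KRW → SGD: 1 ÷ 0.17373 ÷ 0.37764 ÷ 0.016106 × 0.0010635 = 1.006461
Product > 1; profitable direction is SGD → HKD → MXN → KRW → SGD.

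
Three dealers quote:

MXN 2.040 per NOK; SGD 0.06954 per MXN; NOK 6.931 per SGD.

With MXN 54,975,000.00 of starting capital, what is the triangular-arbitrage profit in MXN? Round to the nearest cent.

Profit: MXN 936,930.21

Profitable loop is MXN → NOK → SGD → MXN:
MXN 54,975,000.00 ÷ 2.040 = NOK 26,948,529.41
NOK 26,948,529.41 ÷ 6.931 = SGD 3,888,115.63
SGD 3,888,115.63 ÷ 0.06954 = MXN 55,911,930.21
Profit = MXN 55,911,930.21 − MXN 54,975,000.00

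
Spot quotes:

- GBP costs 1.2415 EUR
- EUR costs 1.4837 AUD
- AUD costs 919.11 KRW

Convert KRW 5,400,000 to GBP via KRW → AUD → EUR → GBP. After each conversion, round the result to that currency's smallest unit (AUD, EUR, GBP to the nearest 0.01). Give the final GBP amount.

GBP 3,189.58

KRW 5,400,000 ÷ 919.11 = AUD 5,875.25
AUD 5,875.25 ÷ 1.4837 = EUR 3,959.86
EUR 3,959.86 ÷ 1.2415 = GBP 3,189.58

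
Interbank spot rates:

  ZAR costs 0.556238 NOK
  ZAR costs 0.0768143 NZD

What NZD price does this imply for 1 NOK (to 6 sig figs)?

1 NOK ÷ 0.556238 = 1.79779 ZAR
1.79779 ZAR × 0.0768143 = 0.138096 NZD

NOK/NZD = 0.138096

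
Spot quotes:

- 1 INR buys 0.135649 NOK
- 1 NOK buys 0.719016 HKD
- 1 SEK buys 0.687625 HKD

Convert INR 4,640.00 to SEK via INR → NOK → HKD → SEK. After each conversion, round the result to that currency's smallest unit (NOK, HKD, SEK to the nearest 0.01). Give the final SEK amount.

INR 4,640.00 × 0.135649 = NOK 629.41
NOK 629.41 × 0.719016 = HKD 452.56
HKD 452.56 ÷ 0.687625 = SEK 658.15

SEK 658.15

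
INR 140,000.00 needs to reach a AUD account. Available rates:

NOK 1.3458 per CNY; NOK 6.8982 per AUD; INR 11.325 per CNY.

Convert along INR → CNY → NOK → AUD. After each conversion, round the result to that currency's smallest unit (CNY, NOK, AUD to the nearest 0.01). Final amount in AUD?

AUD 2,411.76

INR 140,000.00 ÷ 11.325 = CNY 12,362.03
CNY 12,362.03 × 1.3458 = NOK 16,636.82
NOK 16,636.82 ÷ 6.8982 = AUD 2,411.76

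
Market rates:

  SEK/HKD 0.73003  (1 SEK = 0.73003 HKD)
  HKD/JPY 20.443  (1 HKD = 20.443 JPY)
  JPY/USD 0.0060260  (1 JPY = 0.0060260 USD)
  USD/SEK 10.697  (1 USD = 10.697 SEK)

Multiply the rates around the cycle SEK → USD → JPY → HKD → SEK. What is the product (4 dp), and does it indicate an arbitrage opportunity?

Around SEK → USD → JPY → HKD → SEK: 1 ÷ 10.697 ÷ 0.0060260 ÷ 20.443 ÷ 0.73003 = 1.039498
Product > 1; profitable direction is SEK → USD → JPY → HKD → SEK.

1.0395 (arbitrage exists)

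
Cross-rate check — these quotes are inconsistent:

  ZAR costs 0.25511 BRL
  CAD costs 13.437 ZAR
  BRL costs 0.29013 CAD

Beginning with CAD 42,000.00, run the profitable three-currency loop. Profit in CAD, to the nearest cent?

Profitable loop is CAD → BRL → ZAR → CAD:
CAD 42,000.00 ÷ 0.29013 = BRL 144,762.69
BRL 144,762.69 ÷ 0.25511 = ZAR 567,452.05
ZAR 567,452.05 ÷ 13.437 = CAD 42,230.56
Profit = CAD 42,230.56 − CAD 42,000.00

Profit: CAD 230.56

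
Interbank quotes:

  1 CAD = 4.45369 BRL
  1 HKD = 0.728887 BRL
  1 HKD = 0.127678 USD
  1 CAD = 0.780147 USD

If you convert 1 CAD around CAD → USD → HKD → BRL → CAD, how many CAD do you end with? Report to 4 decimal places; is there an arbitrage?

Around CAD → USD → HKD → BRL → CAD: 1 × 0.780147 ÷ 0.127678 × 0.728887 ÷ 4.45369 = 1.000001
Product ≈ 1 (deviation 0.000%, within rounding noise).

1.0000 (no arbitrage)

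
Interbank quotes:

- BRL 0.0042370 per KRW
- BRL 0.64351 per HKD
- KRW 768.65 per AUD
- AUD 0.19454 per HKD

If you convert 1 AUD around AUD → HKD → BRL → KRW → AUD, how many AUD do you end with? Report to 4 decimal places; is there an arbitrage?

Around AUD → HKD → BRL → KRW → AUD: 1 ÷ 0.19454 × 0.64351 ÷ 0.0042370 ÷ 768.65 = 1.015686
Product > 1; profitable direction is AUD → HKD → BRL → KRW → AUD.

1.0157 (arbitrage exists)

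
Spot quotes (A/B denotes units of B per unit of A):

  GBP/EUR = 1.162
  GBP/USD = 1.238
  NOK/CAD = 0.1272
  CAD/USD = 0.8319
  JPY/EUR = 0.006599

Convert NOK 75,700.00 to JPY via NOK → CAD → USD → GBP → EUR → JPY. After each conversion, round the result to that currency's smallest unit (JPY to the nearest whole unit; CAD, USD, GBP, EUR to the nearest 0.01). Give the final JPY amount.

NOK 75,700.00 × 0.1272 = CAD 9,629.04
CAD 9,629.04 × 0.8319 = USD 8,010.40
USD 8,010.40 ÷ 1.238 = GBP 6,470.44
GBP 6,470.44 × 1.162 = EUR 7,518.65
EUR 7,518.65 ÷ 0.006599 = JPY 1,139,362

JPY 1,139,362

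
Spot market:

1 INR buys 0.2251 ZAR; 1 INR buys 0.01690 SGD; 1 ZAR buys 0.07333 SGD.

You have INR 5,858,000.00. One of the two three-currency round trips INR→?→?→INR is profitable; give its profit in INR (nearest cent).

Profitable loop is INR → SGD → ZAR → INR:
INR 5,858,000.00 × 0.01690 = SGD 99,000.20
SGD 99,000.20 ÷ 0.07333 = ZAR 1,350,064.09
ZAR 1,350,064.09 ÷ 0.2251 = INR 5,997,619.25
Profit = INR 5,997,619.25 − INR 5,858,000.00

Profit: INR 139,619.25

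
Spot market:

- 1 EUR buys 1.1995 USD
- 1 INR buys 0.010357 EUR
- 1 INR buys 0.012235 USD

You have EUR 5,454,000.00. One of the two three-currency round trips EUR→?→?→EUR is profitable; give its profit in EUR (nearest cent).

Profit: EUR 83,903.56

Profitable loop is EUR → USD → INR → EUR:
EUR 5,454,000.00 × 1.1995 = USD 6,542,073.00
USD 6,542,073.00 ÷ 0.012235 = INR 534,701,512.06
INR 534,701,512.06 × 0.010357 = EUR 5,537,903.56
Profit = EUR 5,537,903.56 − EUR 5,454,000.00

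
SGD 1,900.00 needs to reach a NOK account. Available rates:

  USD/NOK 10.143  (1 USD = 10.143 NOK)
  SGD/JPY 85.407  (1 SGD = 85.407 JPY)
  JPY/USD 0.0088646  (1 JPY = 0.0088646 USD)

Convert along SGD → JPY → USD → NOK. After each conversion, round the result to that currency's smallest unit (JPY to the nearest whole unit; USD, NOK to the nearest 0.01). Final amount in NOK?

NOK 14,590.60

SGD 1,900.00 × 85.407 = JPY 162,273
JPY 162,273 × 0.0088646 = USD 1,438.49
USD 1,438.49 × 10.143 = NOK 14,590.60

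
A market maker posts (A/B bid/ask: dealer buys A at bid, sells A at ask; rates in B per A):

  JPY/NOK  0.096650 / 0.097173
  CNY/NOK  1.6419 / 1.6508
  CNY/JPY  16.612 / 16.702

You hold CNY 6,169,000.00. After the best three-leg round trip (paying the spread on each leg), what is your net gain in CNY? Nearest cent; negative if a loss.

Best loop CNY → NOK → JPY → CNY:
CNY 6,169,000.00 × 1.6419 (sell CNY at bid) = NOK 10,128,881.10
NOK 10,128,881.10 ÷ 0.097173 (buy JPY at ask) = JPY 104,235,550
JPY 104,235,550 ÷ 16.702 (buy CNY at ask) = CNY 6,240,902.29

Net profit: CNY 71,902.29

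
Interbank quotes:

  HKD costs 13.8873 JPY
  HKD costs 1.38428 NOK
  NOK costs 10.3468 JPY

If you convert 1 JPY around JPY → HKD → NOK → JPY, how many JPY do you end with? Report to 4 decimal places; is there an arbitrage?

Around JPY → HKD → NOK → JPY: 1 ÷ 13.8873 × 1.38428 × 10.3468 = 1.031365
Product > 1; profitable direction is JPY → HKD → NOK → JPY.

1.0314 (arbitrage exists)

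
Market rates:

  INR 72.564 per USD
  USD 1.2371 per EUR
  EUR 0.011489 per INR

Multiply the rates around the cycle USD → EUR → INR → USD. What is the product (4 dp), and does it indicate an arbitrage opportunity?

Around USD → EUR → INR → USD: 1 ÷ 1.2371 ÷ 0.011489 ÷ 72.564 = 0.969598
Product < 1; profitable direction is USD → INR → EUR → USD.

0.9696 (arbitrage exists)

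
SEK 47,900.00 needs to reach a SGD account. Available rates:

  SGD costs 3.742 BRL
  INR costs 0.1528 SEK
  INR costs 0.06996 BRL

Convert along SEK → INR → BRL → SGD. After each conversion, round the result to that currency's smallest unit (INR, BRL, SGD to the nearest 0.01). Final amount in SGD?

SGD 5,860.82

SEK 47,900.00 ÷ 0.1528 = INR 313,481.68
INR 313,481.68 × 0.06996 = BRL 21,931.18
BRL 21,931.18 ÷ 3.742 = SGD 5,860.82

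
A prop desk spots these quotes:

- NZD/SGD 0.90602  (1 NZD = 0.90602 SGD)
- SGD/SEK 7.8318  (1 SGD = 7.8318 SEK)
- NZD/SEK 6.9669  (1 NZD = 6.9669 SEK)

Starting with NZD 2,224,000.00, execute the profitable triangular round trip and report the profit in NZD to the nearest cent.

Profitable loop is NZD → SGD → SEK → NZD:
NZD 2,224,000.00 × 0.90602 = SGD 2,014,988.48
SGD 2,014,988.48 × 7.8318 = SEK 15,780,986.78
SEK 15,780,986.78 ÷ 6.9669 = NZD 2,265,137.55
Profit = NZD 2,265,137.55 − NZD 2,224,000.00

Profit: NZD 41,137.55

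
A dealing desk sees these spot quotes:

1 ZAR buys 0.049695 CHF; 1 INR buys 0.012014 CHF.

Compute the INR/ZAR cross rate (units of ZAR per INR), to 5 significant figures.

INR/ZAR = 0.24175

1 INR × 0.012014 = 0.012014 CHF
0.012014 CHF ÷ 0.049695 = 0.241755 ZAR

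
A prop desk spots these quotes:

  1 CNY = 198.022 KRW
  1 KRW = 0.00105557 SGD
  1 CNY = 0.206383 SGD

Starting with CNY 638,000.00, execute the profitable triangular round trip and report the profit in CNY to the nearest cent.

Profit: CNY 8,170.67

Profitable loop is CNY → KRW → SGD → CNY:
CNY 638,000.00 × 198.022 = KRW 126,338,036
KRW 126,338,036 × 0.00105557 = SGD 133,358.64
SGD 133,358.64 ÷ 0.206383 = CNY 646,170.67
Profit = CNY 646,170.67 − CNY 638,000.00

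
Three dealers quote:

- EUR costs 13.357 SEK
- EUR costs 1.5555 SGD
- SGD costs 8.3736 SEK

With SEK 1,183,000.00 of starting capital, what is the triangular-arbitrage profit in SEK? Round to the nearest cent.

Profit: SEK 30,141.46

Profitable loop is SEK → SGD → EUR → SEK:
SEK 1,183,000.00 ÷ 8.3736 = SGD 141,277.35
SGD 141,277.35 ÷ 1.5555 = EUR 90,824.40
EUR 90,824.40 × 13.357 = SEK 1,213,141.46
Profit = SEK 1,213,141.46 − SEK 1,183,000.00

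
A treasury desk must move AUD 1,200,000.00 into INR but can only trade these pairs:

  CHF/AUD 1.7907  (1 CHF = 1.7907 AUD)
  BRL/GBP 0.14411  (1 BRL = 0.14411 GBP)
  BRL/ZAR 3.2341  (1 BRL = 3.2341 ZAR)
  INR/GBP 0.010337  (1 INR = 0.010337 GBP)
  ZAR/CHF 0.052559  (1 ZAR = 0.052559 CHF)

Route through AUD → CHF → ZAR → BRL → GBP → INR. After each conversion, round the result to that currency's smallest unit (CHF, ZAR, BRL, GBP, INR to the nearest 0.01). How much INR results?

INR 54,961,361.13

AUD 1,200,000.00 ÷ 1.7907 = CHF 670,129.00
CHF 670,129.00 ÷ 0.052559 = ZAR 12,750,033.30
ZAR 12,750,033.30 ÷ 3.2341 = BRL 3,942,374.48
BRL 3,942,374.48 × 0.14411 = GBP 568,135.59
GBP 568,135.59 ÷ 0.010337 = INR 54,961,361.13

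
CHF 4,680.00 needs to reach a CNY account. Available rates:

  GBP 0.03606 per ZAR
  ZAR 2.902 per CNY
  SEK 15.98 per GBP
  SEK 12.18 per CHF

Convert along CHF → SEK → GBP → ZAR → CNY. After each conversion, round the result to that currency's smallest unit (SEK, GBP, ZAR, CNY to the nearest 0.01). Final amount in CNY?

CHF 4,680.00 × 12.18 = SEK 57,002.40
SEK 57,002.40 ÷ 15.98 = GBP 3,567.11
GBP 3,567.11 ÷ 0.03606 = ZAR 98,921.52
ZAR 98,921.52 ÷ 2.902 = CNY 34,087.36

CNY 34,087.36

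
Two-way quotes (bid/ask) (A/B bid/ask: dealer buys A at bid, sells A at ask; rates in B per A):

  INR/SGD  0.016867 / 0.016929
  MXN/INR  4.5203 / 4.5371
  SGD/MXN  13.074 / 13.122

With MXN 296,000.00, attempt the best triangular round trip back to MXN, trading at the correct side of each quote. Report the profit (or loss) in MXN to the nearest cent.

Net result: MXN -943.43 (no profitable arbitrage after spreads)

Best loop MXN → INR → SGD → MXN:
MXN 296,000.00 × 4.5203 (sell MXN at bid) = INR 1,338,008.80
INR 1,338,008.80 × 0.016867 (sell INR at bid) = SGD 22,568.19
SGD 22,568.19 × 13.074 (sell SGD at bid) = MXN 295,056.57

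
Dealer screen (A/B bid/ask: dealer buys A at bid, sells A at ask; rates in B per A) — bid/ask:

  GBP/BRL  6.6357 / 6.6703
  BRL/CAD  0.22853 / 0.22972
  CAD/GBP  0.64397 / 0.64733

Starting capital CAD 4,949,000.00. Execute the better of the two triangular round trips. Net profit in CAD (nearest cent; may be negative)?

Best loop CAD → BRL → GBP → CAD:
CAD 4,949,000.00 ÷ 0.22972 (buy BRL at ask) = BRL 21,543,618.32
BRL 21,543,618.32 ÷ 6.6703 (buy GBP at ask) = GBP 3,229,782.52
GBP 3,229,782.52 ÷ 0.64733 (buy CAD at ask) = CAD 4,989,391.06

Net profit: CAD 40,391.06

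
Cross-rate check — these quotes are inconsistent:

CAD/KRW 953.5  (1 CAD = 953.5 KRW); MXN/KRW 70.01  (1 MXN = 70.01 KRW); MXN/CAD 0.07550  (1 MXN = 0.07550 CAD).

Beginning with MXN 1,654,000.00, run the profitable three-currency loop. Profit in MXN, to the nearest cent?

Profitable loop is MXN → CAD → KRW → MXN:
MXN 1,654,000.00 × 0.07550 = CAD 124,877.00
CAD 124,877.00 × 953.5 = KRW 119,070,220
KRW 119,070,220 ÷ 70.01 = MXN 1,700,760.17
Profit = MXN 1,700,760.17 − MXN 1,654,000.00

Profit: MXN 46,760.17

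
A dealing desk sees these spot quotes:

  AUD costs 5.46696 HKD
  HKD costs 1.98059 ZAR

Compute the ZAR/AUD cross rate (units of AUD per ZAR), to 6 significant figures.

1 ZAR ÷ 1.98059 = 0.5049 HKD
0.5049 HKD ÷ 5.46696 = 0.0923548 AUD

ZAR/AUD = 0.0923548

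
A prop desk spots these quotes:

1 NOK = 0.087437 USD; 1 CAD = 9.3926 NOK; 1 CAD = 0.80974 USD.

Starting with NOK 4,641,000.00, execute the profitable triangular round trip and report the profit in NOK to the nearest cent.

Profit: NOK 66,030.92

Profitable loop is NOK → USD → CAD → NOK:
NOK 4,641,000.00 × 0.087437 = USD 405,795.12
USD 405,795.12 ÷ 0.80974 = CAD 501,142.49
CAD 501,142.49 × 9.3926 = NOK 4,707,030.92
Profit = NOK 4,707,030.92 − NOK 4,641,000.00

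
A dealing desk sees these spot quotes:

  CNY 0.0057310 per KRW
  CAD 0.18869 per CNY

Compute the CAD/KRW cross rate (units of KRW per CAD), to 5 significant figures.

CAD/KRW = 924.74

1 CAD ÷ 0.18869 = 5.2997 CNY
5.2997 CNY ÷ 0.0057310 = 924.742 KRW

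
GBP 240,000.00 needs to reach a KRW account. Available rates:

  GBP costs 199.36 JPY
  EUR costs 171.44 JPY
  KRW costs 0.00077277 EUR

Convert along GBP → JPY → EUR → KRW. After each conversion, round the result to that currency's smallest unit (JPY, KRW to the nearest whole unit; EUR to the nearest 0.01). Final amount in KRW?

GBP 240,000.00 × 199.36 = JPY 47,846,400
JPY 47,846,400 ÷ 171.44 = EUR 279,085.39
EUR 279,085.39 ÷ 0.00077277 = KRW 361,149,359

KRW 361,149,359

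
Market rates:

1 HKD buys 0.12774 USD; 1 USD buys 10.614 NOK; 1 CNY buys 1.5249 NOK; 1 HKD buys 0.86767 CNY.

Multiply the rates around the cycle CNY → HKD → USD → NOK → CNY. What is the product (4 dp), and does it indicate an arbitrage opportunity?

Around CNY → HKD → USD → NOK → CNY: 1 ÷ 0.86767 × 0.12774 × 10.614 ÷ 1.5249 = 1.024731
Product > 1; profitable direction is CNY → HKD → USD → NOK → CNY.

1.0247 (arbitrage exists)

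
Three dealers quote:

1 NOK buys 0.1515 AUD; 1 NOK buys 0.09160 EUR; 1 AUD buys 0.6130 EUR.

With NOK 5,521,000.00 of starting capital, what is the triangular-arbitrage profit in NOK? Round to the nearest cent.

Profitable loop is NOK → AUD → EUR → NOK:
NOK 5,521,000.00 × 0.1515 = AUD 836,431.50
AUD 836,431.50 × 0.6130 = EUR 512,732.51
EUR 512,732.51 ÷ 0.09160 = NOK 5,597,516.48
Profit = NOK 5,597,516.48 − NOK 5,521,000.00

Profit: NOK 76,516.48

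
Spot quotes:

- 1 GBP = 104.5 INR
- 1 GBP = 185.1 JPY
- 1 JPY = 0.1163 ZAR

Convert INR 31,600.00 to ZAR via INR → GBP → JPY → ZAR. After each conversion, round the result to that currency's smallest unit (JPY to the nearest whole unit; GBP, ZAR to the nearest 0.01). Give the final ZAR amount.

INR 31,600.00 ÷ 104.5 = GBP 302.39
GBP 302.39 × 185.1 = JPY 55,972
JPY 55,972 × 0.1163 = ZAR 6,509.54

ZAR 6,509.54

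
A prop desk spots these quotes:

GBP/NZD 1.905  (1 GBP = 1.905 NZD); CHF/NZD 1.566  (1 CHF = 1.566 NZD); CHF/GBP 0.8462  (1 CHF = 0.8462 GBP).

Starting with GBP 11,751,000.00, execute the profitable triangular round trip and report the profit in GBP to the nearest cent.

Profitable loop is GBP → NZD → CHF → GBP:
GBP 11,751,000.00 × 1.905 = NZD 22,385,655.00
NZD 22,385,655.00 ÷ 1.566 = CHF 14,294,798.85
CHF 14,294,798.85 × 0.8462 = GBP 12,096,258.79
Profit = GBP 12,096,258.79 − GBP 11,751,000.00

Profit: GBP 345,258.79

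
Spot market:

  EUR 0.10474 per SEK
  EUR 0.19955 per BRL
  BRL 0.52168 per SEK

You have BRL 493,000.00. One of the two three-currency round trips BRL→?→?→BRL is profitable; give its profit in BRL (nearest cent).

Profit: BRL 3,025.00

Profitable loop is BRL → SEK → EUR → BRL:
BRL 493,000.00 ÷ 0.52168 = SEK 945,023.77
SEK 945,023.77 × 0.10474 = EUR 98,981.79
EUR 98,981.79 ÷ 0.19955 = BRL 496,025.00
Profit = BRL 496,025.00 − BRL 493,000.00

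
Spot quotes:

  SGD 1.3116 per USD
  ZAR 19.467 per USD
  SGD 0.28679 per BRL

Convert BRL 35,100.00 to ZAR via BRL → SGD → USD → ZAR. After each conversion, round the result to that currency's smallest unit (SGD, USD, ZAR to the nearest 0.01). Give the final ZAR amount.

BRL 35,100.00 × 0.28679 = SGD 10,066.33
SGD 10,066.33 ÷ 1.3116 = USD 7,674.85
USD 7,674.85 × 19.467 = ZAR 149,406.30

ZAR 149,406.30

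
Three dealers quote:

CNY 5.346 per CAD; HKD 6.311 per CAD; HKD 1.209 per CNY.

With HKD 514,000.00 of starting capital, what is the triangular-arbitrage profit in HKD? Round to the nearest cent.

Profit: HKD 12,405.23

Profitable loop is HKD → CAD → CNY → HKD:
HKD 514,000.00 ÷ 6.311 = CAD 81,445.10
CAD 81,445.10 × 5.346 = CNY 435,405.48
CNY 435,405.48 × 1.209 = HKD 526,405.23
Profit = HKD 526,405.23 − HKD 514,000.00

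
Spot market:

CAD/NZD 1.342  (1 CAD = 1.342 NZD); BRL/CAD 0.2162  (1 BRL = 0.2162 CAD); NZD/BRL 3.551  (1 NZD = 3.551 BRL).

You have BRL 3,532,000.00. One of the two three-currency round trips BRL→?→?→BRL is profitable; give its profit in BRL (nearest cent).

Profitable loop is BRL → CAD → NZD → BRL:
BRL 3,532,000.00 × 0.2162 = CAD 763,618.40
CAD 763,618.40 × 1.342 = NZD 1,024,775.89
NZD 1,024,775.89 × 3.551 = BRL 3,638,979.20
Profit = BRL 3,638,979.20 − BRL 3,532,000.00

Profit: BRL 106,979.20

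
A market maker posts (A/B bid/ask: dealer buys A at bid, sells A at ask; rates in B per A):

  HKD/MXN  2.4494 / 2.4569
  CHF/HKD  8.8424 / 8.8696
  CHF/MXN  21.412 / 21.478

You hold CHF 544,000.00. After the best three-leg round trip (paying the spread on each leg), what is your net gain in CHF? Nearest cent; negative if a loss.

Net profit: CHF 4,573.64

Best loop CHF → HKD → MXN → CHF:
CHF 544,000.00 × 8.8424 (sell CHF at bid) = HKD 4,810,265.60
HKD 4,810,265.60 × 2.4494 (sell HKD at bid) = MXN 11,782,264.56
MXN 11,782,264.56 ÷ 21.478 (buy CHF at ask) = CHF 548,573.64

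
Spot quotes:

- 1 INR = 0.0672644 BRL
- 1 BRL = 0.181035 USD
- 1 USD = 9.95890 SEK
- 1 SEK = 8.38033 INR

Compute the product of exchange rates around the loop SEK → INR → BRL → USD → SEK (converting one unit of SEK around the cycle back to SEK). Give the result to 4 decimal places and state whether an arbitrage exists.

Around SEK → INR → BRL → USD → SEK: 1 × 8.38033 × 0.0672644 × 0.181035 × 9.95890 = 1.016296
Product > 1; profitable direction is SEK → INR → BRL → USD → SEK.

1.0163 (arbitrage exists)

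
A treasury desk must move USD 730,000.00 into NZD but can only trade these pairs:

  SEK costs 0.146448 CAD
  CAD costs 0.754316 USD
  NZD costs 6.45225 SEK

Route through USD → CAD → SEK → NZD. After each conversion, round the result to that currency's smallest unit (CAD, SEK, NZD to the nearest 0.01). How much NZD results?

NZD 1,024,176.74

USD 730,000.00 ÷ 0.754316 = CAD 967,764.17
CAD 967,764.17 ÷ 0.146448 = SEK 6,608,244.36
SEK 6,608,244.36 ÷ 6.45225 = NZD 1,024,176.74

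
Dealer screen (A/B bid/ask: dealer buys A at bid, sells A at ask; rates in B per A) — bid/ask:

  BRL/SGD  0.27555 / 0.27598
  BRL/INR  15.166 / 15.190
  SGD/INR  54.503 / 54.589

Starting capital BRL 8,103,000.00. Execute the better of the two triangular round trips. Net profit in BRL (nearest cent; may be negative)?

Net profit: BRL 54,069.11

Best loop BRL → INR → SGD → BRL:
BRL 8,103,000.00 × 15.166 (sell BRL at bid) = INR 122,890,098.00
INR 122,890,098.00 ÷ 54.589 (buy SGD at ask) = SGD 2,251,187.93
SGD 2,251,187.93 ÷ 0.27598 (buy BRL at ask) = BRL 8,157,069.11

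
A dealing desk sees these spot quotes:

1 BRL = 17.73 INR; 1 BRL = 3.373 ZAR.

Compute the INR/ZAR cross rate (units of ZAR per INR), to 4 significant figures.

1 INR ÷ 17.73 = 0.0564016 BRL
0.0564016 BRL × 3.373 = 0.190243 ZAR

INR/ZAR = 0.1902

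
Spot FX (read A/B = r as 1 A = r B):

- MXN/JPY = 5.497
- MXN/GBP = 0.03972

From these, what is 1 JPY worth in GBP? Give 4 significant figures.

1 JPY ÷ 5.497 = 0.181917 MXN
0.181917 MXN × 0.03972 = 0.00722576 GBP

JPY/GBP = 0.007226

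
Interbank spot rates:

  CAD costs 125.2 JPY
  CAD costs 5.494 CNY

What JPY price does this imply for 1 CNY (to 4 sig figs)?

CNY/JPY = 22.79

1 CNY ÷ 5.494 = 0.182017 CAD
0.182017 CAD × 125.2 = 22.7885 JPY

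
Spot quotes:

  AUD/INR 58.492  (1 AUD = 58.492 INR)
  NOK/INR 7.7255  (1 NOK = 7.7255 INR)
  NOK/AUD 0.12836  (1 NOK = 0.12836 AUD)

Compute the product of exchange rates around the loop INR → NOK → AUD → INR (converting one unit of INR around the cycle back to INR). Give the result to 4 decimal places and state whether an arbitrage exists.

0.9719 (arbitrage exists)

Around INR → NOK → AUD → INR: 1 ÷ 7.7255 × 0.12836 × 58.492 = 0.971851
Product < 1; profitable direction is INR → AUD → NOK → INR.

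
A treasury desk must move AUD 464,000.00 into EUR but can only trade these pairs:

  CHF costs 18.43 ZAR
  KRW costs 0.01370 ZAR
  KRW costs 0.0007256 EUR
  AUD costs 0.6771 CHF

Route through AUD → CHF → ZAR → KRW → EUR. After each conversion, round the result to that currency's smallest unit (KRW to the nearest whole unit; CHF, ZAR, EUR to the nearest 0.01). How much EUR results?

AUD 464,000.00 × 0.6771 = CHF 314,174.40
CHF 314,174.40 × 18.43 = ZAR 5,790,234.19
ZAR 5,790,234.19 ÷ 0.01370 = KRW 422,644,831
KRW 422,644,831 × 0.0007256 = EUR 306,671.09

EUR 306,671.09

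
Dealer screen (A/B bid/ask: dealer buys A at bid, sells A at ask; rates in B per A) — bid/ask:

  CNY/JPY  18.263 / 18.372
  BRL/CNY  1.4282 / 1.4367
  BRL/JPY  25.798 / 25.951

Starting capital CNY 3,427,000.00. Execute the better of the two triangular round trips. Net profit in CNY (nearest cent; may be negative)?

Best loop CNY → JPY → BRL → CNY:
CNY 3,427,000.00 × 18.263 (sell CNY at bid) = JPY 62,587,301
JPY 62,587,301 ÷ 25.951 (buy BRL at ask) = BRL 2,411,749.10
BRL 2,411,749.10 × 1.4282 (sell BRL at bid) = CNY 3,444,460.07

Net profit: CNY 17,460.07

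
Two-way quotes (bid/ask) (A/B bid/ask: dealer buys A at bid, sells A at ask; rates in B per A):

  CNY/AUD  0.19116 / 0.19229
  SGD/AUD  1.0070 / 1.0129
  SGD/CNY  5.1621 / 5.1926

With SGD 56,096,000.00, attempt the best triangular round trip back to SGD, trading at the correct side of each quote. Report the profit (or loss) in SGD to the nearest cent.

Best loop SGD → AUD → CNY → SGD:
SGD 56,096,000.00 × 1.0070 (sell SGD at bid) = AUD 56,488,672.00
AUD 56,488,672.00 ÷ 0.19229 (buy CNY at ask) = CNY 293,768,121.07
CNY 293,768,121.07 ÷ 5.1926 (buy SGD at ask) = SGD 56,574,379.13

Net profit: SGD 478,379.13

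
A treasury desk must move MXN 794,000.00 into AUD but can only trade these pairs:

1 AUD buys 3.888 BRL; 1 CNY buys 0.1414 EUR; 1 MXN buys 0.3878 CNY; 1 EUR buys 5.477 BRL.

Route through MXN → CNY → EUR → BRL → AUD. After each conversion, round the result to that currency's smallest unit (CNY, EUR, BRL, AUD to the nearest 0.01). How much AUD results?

MXN 794,000.00 × 0.3878 = CNY 307,913.20
CNY 307,913.20 × 0.1414 = EUR 43,538.93
EUR 43,538.93 × 5.477 = BRL 238,462.72
BRL 238,462.72 ÷ 3.888 = AUD 61,333.00

AUD 61,333.00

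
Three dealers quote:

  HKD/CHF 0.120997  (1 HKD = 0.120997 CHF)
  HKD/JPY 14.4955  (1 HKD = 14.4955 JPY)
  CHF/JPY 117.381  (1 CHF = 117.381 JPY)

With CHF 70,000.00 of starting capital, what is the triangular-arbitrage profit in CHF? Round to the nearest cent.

Profitable loop is CHF → HKD → JPY → CHF:
CHF 70,000.00 ÷ 0.120997 = HKD 578,526.74
HKD 578,526.74 × 14.4955 = JPY 8,386,034
JPY 8,386,034 ÷ 117.381 = CHF 71,442.86
Profit = CHF 71,442.86 − CHF 70,000.00

Profit: CHF 1,442.86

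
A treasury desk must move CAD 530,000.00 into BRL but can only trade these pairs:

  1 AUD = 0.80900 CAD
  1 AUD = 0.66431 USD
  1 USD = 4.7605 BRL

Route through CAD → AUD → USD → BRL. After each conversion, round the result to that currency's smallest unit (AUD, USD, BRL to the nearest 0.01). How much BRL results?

CAD 530,000.00 ÷ 0.80900 = AUD 655,129.79
AUD 655,129.79 × 0.66431 = USD 435,209.27
USD 435,209.27 × 4.7605 = BRL 2,071,813.73

BRL 2,071,813.73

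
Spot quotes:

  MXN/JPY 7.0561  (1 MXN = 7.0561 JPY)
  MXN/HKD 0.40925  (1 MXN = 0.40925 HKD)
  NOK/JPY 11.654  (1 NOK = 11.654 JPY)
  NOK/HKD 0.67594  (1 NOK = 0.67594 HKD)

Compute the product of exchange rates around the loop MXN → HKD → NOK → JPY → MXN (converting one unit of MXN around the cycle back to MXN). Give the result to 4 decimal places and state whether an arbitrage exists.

Around MXN → HKD → NOK → JPY → MXN: 1 × 0.40925 ÷ 0.67594 × 11.654 ÷ 7.0561 = 0.999979
Product ≈ 1 (deviation 0.002%, within rounding noise).

1.0000 (no arbitrage)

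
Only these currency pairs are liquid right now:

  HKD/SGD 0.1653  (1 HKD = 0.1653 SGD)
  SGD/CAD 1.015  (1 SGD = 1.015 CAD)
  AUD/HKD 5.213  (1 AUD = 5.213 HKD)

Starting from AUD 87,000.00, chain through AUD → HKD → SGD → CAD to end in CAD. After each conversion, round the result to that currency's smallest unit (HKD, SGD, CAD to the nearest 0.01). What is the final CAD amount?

CAD 76,093.20

AUD 87,000.00 × 5.213 = HKD 453,531.00
HKD 453,531.00 × 0.1653 = SGD 74,968.67
SGD 74,968.67 × 1.015 = CAD 76,093.20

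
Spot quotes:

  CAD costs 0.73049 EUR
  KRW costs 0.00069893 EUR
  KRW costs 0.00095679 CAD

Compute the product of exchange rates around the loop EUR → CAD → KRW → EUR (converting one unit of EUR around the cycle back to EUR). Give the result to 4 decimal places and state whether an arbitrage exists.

Around EUR → CAD → KRW → EUR: 1 ÷ 0.73049 ÷ 0.00095679 × 0.00069893 = 1.000006
Product ≈ 1 (deviation 0.001%, within rounding noise).

1.0000 (no arbitrage)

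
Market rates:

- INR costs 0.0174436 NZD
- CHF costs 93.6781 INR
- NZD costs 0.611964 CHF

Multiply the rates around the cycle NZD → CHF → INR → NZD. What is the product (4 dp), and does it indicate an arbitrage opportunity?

1.0000 (no arbitrage)

Around NZD → CHF → INR → NZD: 1 × 0.611964 × 93.6781 × 0.0174436 = 1.000000
Product ≈ 1 (deviation 0.000%, within rounding noise).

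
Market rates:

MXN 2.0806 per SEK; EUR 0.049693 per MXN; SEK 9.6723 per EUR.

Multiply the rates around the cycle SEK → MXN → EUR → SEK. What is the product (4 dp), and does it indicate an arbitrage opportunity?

Around SEK → MXN → EUR → SEK: 1 × 2.0806 × 0.049693 × 9.6723 = 1.000031
Product ≈ 1 (deviation 0.003%, within rounding noise).

1.0000 (no arbitrage)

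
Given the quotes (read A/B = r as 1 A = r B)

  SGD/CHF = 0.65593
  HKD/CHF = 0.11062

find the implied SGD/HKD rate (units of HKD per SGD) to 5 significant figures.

SGD/HKD = 5.9296

1 SGD × 0.65593 = 0.65593 CHF
0.65593 CHF ÷ 0.11062 = 5.92958 HKD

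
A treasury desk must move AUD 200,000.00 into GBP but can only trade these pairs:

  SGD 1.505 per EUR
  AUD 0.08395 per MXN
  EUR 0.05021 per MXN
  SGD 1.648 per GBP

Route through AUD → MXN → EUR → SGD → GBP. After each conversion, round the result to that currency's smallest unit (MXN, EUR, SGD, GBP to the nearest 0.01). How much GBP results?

GBP 109,239.27

AUD 200,000.00 ÷ 0.08395 = MXN 2,382,370.46
MXN 2,382,370.46 × 0.05021 = EUR 119,618.82
EUR 119,618.82 × 1.505 = SGD 180,026.32
SGD 180,026.32 ÷ 1.648 = GBP 109,239.27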